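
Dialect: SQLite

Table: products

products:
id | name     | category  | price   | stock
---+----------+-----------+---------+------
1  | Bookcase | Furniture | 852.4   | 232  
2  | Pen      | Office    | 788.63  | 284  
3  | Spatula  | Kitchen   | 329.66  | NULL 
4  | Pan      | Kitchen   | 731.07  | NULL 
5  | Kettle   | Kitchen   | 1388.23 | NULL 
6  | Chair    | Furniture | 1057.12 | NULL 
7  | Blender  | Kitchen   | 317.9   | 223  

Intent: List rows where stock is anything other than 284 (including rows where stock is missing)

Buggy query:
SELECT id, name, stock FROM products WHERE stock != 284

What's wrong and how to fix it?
Bug: 'stock != 284' is unknown when stock is NULL, so NULL rows are silently excluded

Fix: Add an explicit OR stock IS NULL to include the missing-value rows

Corrected query:
SELECT id, name, stock FROM products WHERE stock != 284 OR stock IS NULL

Result:
id | name     | stock
---+----------+------
1  | Bookcase | 232  
3  | Spatula  | NULL 
4  | Pan      | NULL 
5  | Kettle   | NULL 
6  | Chair    | NULL 
7  | Blender  | 223  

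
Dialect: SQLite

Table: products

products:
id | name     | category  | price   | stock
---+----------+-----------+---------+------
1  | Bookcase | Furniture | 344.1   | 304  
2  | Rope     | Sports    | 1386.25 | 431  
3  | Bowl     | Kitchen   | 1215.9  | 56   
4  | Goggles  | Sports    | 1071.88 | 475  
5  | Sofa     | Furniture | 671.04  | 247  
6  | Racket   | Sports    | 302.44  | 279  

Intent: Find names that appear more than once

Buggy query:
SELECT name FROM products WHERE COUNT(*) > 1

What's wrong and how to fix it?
Bug: WHERE can't reference COUNT(*); aggregates are computed after WHERE

Fix: Group first, then use HAVING for the count condition

Corrected query:
SELECT name FROM products GROUP BY name HAVING COUNT(*) > 1

Result:
(no rows)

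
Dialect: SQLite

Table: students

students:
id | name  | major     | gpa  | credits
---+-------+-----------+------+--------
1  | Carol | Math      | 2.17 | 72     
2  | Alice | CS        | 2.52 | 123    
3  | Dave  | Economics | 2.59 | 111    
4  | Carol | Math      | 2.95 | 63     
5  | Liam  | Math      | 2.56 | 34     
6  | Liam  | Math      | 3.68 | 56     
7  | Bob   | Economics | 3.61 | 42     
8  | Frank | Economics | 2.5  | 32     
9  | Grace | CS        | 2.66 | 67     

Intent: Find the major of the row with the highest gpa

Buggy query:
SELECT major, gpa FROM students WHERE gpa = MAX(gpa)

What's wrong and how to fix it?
Bug: MAX(gpa) is an aggregate and cannot be used directly in WHERE

Fix: Use a subquery: WHERE gpa = (SELECT MAX(gpa) FROM students)

Corrected query:
SELECT major, gpa FROM students WHERE gpa = (SELECT MAX(gpa) FROM students)

Result:
major | gpa 
------+-----
Math  | 3.68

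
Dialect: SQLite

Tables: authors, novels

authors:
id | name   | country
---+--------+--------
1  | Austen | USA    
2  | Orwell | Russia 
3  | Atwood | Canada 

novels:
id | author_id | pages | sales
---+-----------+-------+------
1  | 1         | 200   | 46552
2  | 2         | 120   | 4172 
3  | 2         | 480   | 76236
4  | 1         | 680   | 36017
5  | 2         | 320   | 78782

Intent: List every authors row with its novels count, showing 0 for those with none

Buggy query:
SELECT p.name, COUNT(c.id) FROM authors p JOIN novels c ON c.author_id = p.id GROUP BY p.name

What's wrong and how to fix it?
Bug: An inner join excludes parents with zero children

Fix: Switch to LEFT JOIN to retain unmatched parent rows

Corrected query:
SELECT p.name, COUNT(c.id) FROM authors p LEFT JOIN novels c ON c.author_id = p.id GROUP BY p.name

Result:
name   | COUNT(c.id)
-------+------------
Atwood | 0          
Austen | 2          
Orwell | 3          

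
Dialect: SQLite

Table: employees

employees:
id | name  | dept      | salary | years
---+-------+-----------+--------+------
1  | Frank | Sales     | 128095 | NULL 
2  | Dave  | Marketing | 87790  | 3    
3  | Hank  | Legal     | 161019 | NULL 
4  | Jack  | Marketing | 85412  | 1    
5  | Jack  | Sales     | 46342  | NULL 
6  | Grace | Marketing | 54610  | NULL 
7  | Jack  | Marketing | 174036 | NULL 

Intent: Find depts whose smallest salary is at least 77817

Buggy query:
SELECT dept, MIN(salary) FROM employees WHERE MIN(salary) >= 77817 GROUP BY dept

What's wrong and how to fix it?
Bug: MIN() in WHERE is a misuse of aggregate

Fix: Use HAVING for the per-group MIN condition

Corrected query:
SELECT dept, MIN(salary) FROM employees GROUP BY dept HAVING MIN(salary) >= 77817

Result:
dept  | MIN(salary)
------+------------
Legal | 161019     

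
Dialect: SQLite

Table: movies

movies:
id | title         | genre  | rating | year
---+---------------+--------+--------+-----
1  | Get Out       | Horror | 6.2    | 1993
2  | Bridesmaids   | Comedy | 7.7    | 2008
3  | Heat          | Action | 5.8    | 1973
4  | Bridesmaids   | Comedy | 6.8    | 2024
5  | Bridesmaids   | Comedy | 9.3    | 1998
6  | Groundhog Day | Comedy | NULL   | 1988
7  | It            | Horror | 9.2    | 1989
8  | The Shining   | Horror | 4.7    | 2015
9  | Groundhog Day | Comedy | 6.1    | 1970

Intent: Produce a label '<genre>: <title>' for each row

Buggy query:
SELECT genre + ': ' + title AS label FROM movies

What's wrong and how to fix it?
Bug: SQLite uses || for string concatenation; + coerces text to numbers (yielding 0)

Fix: Replace + with || to concatenate text

Corrected query:
SELECT genre || ': ' || title AS label FROM movies

Result:
label                
---------------------
Horror: Get Out      
Comedy: Bridesmaids  
Action: Heat         
Comedy: Bridesmaids  
Comedy: Bridesmaids  
Comedy: Groundhog Day
Horror: It           
Horror: The Shining  
Comedy: Groundhog Day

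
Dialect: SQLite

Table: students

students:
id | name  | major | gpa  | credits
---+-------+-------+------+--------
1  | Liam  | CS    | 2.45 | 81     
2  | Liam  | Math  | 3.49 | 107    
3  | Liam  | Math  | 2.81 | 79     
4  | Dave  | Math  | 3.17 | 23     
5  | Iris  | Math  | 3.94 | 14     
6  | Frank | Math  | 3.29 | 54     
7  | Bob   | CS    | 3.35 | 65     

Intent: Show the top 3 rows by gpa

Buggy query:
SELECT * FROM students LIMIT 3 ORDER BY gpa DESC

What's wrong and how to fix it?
Bug: ORDER BY cannot follow LIMIT; LIMIT is the final clause

Fix: Sort with ORDER BY, then apply LIMIT

Corrected query:
SELECT * FROM students ORDER BY gpa DESC LIMIT 3

Result:
id | name | major | gpa  | credits
---+------+-------+------+--------
5  | Iris | Math  | 3.94 | 14     
2  | Liam | Math  | 3.49 | 107    
7  | Bob  | CS    | 3.35 | 65     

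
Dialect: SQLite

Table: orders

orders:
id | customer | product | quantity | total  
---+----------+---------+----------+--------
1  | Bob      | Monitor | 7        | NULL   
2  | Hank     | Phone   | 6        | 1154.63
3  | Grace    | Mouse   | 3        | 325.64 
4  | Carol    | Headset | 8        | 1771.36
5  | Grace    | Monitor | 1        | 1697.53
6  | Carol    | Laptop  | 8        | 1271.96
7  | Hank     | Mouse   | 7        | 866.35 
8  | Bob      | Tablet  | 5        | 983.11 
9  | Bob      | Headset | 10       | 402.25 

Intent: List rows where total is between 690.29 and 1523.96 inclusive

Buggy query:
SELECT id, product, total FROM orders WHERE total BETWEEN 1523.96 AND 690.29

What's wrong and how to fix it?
Bug: BETWEEN expects the lower bound first; with 1523.96 AND 690.29 the range is empty

Fix: Write BETWEEN 690.29 AND 1523.96

Corrected query:
SELECT id, product, total FROM orders WHERE total BETWEEN 690.29 AND 1523.96

Result:
id | product | total  
---+---------+--------
2  | Phone   | 1154.63
6  | Laptop  | 1271.96
7  | Mouse   | 866.35 
8  | Tablet  | 983.11 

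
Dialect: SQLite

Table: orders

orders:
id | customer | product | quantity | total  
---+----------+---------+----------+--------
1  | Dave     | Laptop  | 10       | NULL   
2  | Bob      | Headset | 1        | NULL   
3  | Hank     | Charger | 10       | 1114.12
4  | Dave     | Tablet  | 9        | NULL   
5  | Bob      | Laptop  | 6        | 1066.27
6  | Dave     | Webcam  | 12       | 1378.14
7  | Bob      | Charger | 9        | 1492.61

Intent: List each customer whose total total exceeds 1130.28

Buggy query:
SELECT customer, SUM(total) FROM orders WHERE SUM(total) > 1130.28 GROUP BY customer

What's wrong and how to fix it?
Bug: WHERE runs before GROUP BY, so aggregates aren't available there

Fix: Use HAVING (which filters groups after aggregation) instead of WHERE

Corrected query:
SELECT customer, SUM(total) FROM orders GROUP BY customer HAVING SUM(total) > 1130.28

Result:
customer | SUM(total)
---------+-----------
Bob      | 2558.88   
Dave     | 1378.14   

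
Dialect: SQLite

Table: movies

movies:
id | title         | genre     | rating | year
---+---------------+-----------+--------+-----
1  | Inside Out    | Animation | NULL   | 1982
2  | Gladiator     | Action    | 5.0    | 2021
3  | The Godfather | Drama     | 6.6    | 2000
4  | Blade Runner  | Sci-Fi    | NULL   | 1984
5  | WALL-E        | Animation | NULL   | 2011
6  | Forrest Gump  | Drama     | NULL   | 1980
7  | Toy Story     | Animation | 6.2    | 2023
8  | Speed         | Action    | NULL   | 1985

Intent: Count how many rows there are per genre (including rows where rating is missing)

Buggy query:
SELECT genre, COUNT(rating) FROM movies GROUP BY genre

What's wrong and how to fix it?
Bug: COUNT(column) counts non-NULL values only; rows with NULL rating aren't counted

Fix: Replace COUNT(rating) with COUNT(*)

Corrected query:
SELECT genre, COUNT(*) FROM movies GROUP BY genre

Result:
genre     | COUNT(*)
----------+---------
Action    | 2       
Animation | 3       
Drama     | 2       
Sci-Fi    | 1       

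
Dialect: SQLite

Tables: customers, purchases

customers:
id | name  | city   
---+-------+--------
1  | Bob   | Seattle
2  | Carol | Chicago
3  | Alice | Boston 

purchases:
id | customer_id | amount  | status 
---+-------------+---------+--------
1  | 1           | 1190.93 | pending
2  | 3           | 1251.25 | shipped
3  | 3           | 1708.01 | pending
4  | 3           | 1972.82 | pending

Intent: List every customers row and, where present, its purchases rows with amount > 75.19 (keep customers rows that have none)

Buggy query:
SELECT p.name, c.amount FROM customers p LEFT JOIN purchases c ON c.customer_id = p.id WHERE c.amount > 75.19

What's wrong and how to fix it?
Bug: A WHERE condition on the right-hand table after LEFT JOIN drops unmatched parents

Fix: Move the right-table condition into the ON clause so unmatched parents are kept

Corrected query:
SELECT p.name, c.amount FROM customers p LEFT JOIN purchases c ON c.customer_id = p.id AND c.amount > 75.19

Result:
name  | amount 
------+--------
Bob   | 1190.93
Carol | NULL   
Alice | 1251.25
Alice | 1708.01
Alice | 1972.82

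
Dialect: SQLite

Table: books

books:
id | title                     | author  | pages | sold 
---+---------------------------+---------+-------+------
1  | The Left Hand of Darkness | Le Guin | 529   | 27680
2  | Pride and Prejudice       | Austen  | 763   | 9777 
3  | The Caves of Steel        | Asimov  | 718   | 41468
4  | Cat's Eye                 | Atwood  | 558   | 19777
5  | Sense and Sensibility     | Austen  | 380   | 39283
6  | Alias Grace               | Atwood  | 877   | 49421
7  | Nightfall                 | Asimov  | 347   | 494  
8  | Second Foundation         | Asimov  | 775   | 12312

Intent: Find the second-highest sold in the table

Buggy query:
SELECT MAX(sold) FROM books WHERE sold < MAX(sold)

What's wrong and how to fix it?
Bug: The inner MAX is an aggregate inside WHERE, which is not allowed

Fix: Put the inner MAX in a scalar subquery

Corrected query:
SELECT MAX(sold) FROM books WHERE sold < (SELECT MAX(sold) FROM books)

Result:
MAX(sold)
---------
41468    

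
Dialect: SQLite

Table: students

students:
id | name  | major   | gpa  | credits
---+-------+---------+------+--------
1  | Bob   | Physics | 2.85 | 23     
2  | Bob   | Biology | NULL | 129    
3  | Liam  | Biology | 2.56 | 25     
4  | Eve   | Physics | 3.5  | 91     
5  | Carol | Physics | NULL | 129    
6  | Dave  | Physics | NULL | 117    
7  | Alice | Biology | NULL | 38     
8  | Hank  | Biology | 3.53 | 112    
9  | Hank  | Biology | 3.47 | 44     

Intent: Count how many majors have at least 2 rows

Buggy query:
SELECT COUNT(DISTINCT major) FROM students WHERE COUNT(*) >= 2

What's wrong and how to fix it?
Bug: WHERE filters individual rows, not groups, so a group-level COUNT is invalid there

Fix: Group first with HAVING COUNT(*) >= 2, then COUNT the resulting groups

Corrected query:
SELECT COUNT(*) FROM (SELECT major FROM students GROUP BY major HAVING COUNT(*) >= 2)

Result:
COUNT(*)
--------
2       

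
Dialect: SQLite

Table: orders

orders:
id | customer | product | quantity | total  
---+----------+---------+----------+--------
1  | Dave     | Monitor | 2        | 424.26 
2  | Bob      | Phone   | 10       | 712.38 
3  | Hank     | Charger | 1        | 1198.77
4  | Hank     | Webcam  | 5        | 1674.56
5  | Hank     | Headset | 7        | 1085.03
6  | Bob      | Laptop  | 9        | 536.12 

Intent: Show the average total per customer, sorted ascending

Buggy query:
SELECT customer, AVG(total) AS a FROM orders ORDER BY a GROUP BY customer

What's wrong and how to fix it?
Bug: ORDER BY appears before GROUP BY; SQL clause order requires GROUP BY first

Fix: Move ORDER BY to the end, after GROUP BY

Corrected query:
SELECT customer, AVG(total) AS a FROM orders GROUP BY customer ORDER BY a

Result:
customer | a          
---------+------------
Dave     | 424.26     
Bob      | 624.25     
Hank     | 1319.453333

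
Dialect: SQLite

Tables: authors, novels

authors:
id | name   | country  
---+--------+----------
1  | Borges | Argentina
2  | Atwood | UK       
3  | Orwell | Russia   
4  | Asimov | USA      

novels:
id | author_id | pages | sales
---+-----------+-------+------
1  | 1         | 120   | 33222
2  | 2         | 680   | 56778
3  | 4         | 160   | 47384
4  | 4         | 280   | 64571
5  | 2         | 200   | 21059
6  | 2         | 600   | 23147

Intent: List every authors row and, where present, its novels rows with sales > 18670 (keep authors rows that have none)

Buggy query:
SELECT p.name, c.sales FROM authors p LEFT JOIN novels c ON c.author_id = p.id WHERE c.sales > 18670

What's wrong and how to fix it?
Bug: A WHERE condition on the right-hand table after LEFT JOIN drops unmatched parents

Fix: Put 'c.sales > 18670' in the JOIN's ON clause instead of WHERE

Corrected query:
SELECT p.name, c.sales FROM authors p LEFT JOIN novels c ON c.author_id = p.id AND c.sales > 18670

Result:
name   | sales
-------+------
Borges | 33222
Atwood | 21059
Atwood | 23147
Atwood | 56778
Orwell | NULL 
Asimov | 47384
Asimov | 64571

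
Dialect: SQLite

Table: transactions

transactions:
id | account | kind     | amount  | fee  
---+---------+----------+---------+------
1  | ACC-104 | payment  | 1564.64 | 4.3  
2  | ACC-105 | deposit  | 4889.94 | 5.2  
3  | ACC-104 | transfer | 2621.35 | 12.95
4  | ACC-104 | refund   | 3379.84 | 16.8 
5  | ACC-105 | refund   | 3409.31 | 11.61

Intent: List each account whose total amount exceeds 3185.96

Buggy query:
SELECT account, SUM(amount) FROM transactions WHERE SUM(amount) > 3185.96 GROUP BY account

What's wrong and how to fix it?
Bug: Aggregate functions cannot appear in a WHERE clause

Fix: Move the aggregate condition to a HAVING clause

Corrected query:
SELECT account, SUM(amount) FROM transactions GROUP BY account HAVING SUM(amount) > 3185.96

Result:
account | SUM(amount)
--------+------------
ACC-104 | 7565.83    
ACC-105 | 8299.25    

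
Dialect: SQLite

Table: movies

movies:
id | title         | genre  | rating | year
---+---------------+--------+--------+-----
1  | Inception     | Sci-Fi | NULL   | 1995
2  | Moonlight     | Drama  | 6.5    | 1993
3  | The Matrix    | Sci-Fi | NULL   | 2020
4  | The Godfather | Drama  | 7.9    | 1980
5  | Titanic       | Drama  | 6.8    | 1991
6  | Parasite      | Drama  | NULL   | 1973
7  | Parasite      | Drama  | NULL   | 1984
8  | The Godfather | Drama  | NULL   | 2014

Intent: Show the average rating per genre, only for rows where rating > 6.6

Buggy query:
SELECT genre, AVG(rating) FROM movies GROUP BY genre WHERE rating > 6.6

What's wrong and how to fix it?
Bug: WHERE cannot follow GROUP BY

Fix: Place WHERE between FROM and GROUP BY

Corrected query:
SELECT genre, AVG(rating) FROM movies WHERE rating > 6.6 GROUP BY genre

Result:
genre | AVG(rating)
------+------------
Drama | 7.35       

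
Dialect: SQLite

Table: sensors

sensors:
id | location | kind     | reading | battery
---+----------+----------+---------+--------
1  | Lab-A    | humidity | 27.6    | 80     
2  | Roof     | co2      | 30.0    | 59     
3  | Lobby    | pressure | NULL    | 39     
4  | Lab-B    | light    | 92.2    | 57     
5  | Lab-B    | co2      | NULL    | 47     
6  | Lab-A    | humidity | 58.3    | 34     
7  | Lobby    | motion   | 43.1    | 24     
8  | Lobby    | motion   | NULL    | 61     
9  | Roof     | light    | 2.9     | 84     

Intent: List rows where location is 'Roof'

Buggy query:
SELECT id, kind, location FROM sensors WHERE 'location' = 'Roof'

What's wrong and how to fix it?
Bug: 'location' in single quotes is a string literal, not the column; the comparison is literal-vs-literal and never true

Fix: Remove the quotes around the column name (or use double quotes for an identifier)

Corrected query:
SELECT id, kind, location FROM sensors WHERE location = 'Roof'

Result:
id | kind  | location
---+-------+---------
2  | co2   | Roof    
9  | light | Roof    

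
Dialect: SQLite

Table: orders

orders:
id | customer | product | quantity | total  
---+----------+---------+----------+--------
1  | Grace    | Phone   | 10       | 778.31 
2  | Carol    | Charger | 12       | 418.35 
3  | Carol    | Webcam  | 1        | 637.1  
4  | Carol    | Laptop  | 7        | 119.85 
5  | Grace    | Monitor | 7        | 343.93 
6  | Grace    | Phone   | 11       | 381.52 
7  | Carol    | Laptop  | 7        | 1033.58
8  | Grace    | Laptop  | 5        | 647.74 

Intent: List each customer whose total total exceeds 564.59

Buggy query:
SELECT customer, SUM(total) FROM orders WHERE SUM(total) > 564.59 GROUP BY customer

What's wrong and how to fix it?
Bug: Aggregate functions cannot appear in a WHERE clause

Fix: Use HAVING (which filters groups after aggregation) instead of WHERE

Corrected query:
SELECT customer, SUM(total) FROM orders GROUP BY customer HAVING SUM(total) > 564.59

Result:
customer | SUM(total)
---------+-----------
Carol    | 2208.88   
Grace    | 2151.5    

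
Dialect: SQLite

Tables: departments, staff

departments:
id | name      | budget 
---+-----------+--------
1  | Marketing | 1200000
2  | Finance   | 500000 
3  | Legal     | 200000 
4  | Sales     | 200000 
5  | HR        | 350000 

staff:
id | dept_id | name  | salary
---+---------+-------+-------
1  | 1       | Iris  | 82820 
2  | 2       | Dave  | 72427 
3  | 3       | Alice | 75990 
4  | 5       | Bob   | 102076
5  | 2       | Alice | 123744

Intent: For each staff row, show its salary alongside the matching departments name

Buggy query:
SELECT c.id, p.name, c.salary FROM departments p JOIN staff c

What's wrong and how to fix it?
Bug: Missing join condition: each staff row is matched to all departments rows instead of just its own

Fix: Specify the join condition linking the foreign key to the parent id

Corrected query:
SELECT c.id, p.name, c.salary FROM departments p JOIN staff c ON c.dept_id = p.id

Result:
id | name      | salary
---+-----------+-------
1  | Marketing | 82820 
2  | Finance   | 72427 
3  | Legal     | 75990 
4  | HR        | 102076
5  | Finance   | 123744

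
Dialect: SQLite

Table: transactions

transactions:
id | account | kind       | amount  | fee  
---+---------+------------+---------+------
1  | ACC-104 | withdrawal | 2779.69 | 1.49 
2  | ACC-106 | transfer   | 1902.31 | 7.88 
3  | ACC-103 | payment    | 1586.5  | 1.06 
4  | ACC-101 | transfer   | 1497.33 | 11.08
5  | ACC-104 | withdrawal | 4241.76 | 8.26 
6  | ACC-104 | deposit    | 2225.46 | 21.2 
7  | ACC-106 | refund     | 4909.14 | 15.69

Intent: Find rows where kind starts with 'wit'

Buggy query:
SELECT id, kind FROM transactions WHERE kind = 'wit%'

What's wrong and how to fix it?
Bug: '=' compares the literal string including the % character; pattern matching needs LIKE

Fix: Use LIKE for wildcard pattern matching

Corrected query:
SELECT id, kind FROM transactions WHERE kind LIKE 'wit%'

Result:
id | kind      
---+-----------
1  | withdrawal
5  | withdrawal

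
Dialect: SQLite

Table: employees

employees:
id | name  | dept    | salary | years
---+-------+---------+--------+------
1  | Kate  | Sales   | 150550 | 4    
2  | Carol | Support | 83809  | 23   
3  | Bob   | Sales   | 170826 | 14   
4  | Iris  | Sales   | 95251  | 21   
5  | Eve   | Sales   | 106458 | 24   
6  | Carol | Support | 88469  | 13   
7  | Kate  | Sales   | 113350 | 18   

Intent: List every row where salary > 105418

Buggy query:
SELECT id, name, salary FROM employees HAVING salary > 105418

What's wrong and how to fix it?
Bug: This is a non-aggregate query (no GROUP BY, no aggregates), so in SQLite the HAVING clause is invalid here; a row-level condition belongs in WHERE

Fix: Use WHERE for row-level filtering

Corrected query:
SELECT id, name, salary FROM employees WHERE salary > 105418

Result:
id | name | salary
---+------+-------
1  | Kate | 150550
3  | Bob  | 170826
5  | Eve  | 106458
7  | Kate | 113350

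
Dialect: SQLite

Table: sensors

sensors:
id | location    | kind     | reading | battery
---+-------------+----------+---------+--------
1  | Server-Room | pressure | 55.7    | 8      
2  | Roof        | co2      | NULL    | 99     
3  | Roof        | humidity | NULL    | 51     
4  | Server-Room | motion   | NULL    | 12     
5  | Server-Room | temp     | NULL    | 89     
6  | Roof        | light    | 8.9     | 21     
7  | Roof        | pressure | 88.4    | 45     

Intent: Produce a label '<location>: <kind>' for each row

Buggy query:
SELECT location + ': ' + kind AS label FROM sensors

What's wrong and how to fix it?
Bug: SQLite uses || for string concatenation; + coerces text to numbers (yielding 0)

Fix: Use the || operator for string concatenation

Corrected query:
SELECT location || ': ' || kind AS label FROM sensors

Result:
label                
---------------------
Server-Room: pressure
Roof: co2            
Roof: humidity       
Server-Room: motion  
Server-Room: temp    
Roof: light          
Roof: pressure       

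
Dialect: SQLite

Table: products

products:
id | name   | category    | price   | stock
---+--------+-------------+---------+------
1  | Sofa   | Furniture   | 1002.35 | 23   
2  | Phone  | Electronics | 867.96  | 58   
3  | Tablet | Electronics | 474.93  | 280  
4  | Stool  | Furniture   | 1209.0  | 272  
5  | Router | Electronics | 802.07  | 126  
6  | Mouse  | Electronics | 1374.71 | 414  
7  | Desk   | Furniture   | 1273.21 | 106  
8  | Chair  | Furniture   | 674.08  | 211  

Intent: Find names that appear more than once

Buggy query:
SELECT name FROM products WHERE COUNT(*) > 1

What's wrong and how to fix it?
Bug: COUNT(*) is an aggregate and cannot be used in WHERE

Fix: GROUP BY name, then filter groups with HAVING COUNT(*) > 1

Corrected query:
SELECT name FROM products GROUP BY name HAVING COUNT(*) > 1

Result:
(no rows)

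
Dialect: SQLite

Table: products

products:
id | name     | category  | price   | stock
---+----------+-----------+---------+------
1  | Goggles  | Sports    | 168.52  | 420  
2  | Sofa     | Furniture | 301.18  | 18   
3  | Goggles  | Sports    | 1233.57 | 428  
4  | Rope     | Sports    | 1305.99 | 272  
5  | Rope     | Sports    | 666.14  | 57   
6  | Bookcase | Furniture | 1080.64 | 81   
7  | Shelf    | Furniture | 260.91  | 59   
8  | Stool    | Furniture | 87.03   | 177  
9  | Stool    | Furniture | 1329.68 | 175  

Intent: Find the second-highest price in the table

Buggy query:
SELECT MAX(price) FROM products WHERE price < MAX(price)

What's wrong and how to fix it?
Bug: The inner MAX is an aggregate inside WHERE, which is not allowed

Fix: Put the inner MAX in a scalar subquery

Corrected query:
SELECT MAX(price) FROM products WHERE price < (SELECT MAX(price) FROM products)

Result:
MAX(price)
----------
1305.99   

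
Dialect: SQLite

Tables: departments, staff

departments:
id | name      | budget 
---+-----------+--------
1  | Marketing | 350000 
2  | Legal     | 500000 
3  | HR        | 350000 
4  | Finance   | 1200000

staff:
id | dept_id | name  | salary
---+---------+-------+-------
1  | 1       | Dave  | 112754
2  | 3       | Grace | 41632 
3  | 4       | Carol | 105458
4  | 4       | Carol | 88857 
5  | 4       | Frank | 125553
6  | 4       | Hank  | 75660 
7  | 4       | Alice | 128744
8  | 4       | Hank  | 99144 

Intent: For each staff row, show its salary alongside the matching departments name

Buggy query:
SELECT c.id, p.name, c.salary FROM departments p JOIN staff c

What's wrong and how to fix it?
Bug: Missing join condition: each staff row is matched to all departments rows instead of just its own

Fix: Add ON c.dept_id = p.id to the JOIN

Corrected query:
SELECT c.id, p.name, c.salary FROM departments p JOIN staff c ON c.dept_id = p.id

Result:
id | name      | salary
---+-----------+-------
1  | Marketing | 112754
2  | HR        | 41632 
3  | Finance   | 105458
4  | Finance   | 88857 
5  | Finance   | 125553
6  | Finance   | 75660 
7  | Finance   | 128744
8  | Finance   | 99144 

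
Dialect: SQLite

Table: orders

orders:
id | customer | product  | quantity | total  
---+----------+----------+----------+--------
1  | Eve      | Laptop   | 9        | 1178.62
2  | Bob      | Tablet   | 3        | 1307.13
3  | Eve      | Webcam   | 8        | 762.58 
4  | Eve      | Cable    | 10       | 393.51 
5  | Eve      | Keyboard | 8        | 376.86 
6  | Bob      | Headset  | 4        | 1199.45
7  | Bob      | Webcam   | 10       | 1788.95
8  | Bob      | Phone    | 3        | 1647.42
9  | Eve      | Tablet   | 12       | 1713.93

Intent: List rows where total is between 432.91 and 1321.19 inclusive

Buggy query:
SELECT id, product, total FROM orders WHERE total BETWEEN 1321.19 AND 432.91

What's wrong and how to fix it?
Bug: BETWEEN expects the lower bound first; with 1321.19 AND 432.91 the range is empty

Fix: Swap the bounds so the smaller value comes first

Corrected query:
SELECT id, product, total FROM orders WHERE total BETWEEN 432.91 AND 1321.19

Result:
id | product | total  
---+---------+--------
1  | Laptop  | 1178.62
2  | Tablet  | 1307.13
3  | Webcam  | 762.58 
6  | Headset | 1199.45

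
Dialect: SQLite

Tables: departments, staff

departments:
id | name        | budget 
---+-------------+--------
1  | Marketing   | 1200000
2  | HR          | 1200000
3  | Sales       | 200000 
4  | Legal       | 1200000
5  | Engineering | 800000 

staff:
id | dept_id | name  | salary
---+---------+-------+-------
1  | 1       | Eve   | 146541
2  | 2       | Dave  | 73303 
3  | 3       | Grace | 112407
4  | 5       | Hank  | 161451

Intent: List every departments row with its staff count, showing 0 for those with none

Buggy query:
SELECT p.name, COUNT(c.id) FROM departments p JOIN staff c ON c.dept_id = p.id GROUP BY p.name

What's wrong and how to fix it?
Bug: INNER JOIN drops departments rows that have no matching staff rows

Fix: Use LEFT JOIN so parents without children still appear (COUNT(c.id) gives 0)

Corrected query:
SELECT p.name, COUNT(c.id) FROM departments p LEFT JOIN staff c ON c.dept_id = p.id GROUP BY p.name

Result:
name        | COUNT(c.id)
------------+------------
Engineering | 1          
HR          | 1          
Legal       | 0          
Marketing   | 1          
Sales       | 1          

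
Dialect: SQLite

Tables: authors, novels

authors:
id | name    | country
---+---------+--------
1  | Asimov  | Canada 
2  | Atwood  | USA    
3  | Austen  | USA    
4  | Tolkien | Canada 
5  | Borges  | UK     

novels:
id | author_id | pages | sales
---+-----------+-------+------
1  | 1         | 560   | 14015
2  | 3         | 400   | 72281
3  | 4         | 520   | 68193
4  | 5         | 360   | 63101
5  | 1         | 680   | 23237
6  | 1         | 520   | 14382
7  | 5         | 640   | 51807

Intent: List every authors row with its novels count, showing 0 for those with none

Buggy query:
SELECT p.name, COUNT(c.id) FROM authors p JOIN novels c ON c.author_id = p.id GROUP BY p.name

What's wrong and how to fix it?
Bug: An inner join excludes parents with zero children

Fix: Use LEFT JOIN so parents without children still appear (COUNT(c.id) gives 0)

Corrected query:
SELECT p.name, COUNT(c.id) FROM authors p LEFT JOIN novels c ON c.author_id = p.id GROUP BY p.name

Result:
name    | COUNT(c.id)
--------+------------
Asimov  | 3          
Atwood  | 0          
Austen  | 1          
Borges  | 2          
Tolkien | 1          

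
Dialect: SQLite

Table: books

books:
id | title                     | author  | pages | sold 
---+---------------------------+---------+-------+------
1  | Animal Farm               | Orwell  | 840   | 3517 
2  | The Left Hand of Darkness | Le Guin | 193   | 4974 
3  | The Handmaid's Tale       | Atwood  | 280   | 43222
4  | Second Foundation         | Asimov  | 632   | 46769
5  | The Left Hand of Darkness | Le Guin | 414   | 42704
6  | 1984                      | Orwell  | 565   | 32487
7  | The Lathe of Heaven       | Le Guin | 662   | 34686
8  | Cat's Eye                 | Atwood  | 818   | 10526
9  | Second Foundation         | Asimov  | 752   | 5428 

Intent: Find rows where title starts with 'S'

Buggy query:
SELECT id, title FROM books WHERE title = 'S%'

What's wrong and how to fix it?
Bug: Wildcards only work with LIKE; '=' treats '%' as a literal character

Fix: Use LIKE for wildcard pattern matching

Corrected query:
SELECT id, title FROM books WHERE title LIKE 'S%'

Result:
id | title            
---+------------------
4  | Second Foundation
9  | Second Foundation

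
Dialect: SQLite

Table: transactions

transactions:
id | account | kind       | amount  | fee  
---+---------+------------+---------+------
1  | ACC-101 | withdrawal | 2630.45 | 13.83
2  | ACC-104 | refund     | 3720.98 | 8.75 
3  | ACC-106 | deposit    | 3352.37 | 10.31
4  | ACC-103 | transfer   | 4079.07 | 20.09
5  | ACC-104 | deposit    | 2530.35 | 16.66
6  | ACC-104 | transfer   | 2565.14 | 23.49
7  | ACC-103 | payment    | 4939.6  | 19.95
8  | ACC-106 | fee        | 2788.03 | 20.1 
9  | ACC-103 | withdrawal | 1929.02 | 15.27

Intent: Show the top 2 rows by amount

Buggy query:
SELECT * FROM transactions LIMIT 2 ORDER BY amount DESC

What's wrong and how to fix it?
Bug: LIMIT must come after ORDER BY

Fix: Sort with ORDER BY, then apply LIMIT

Corrected query:
SELECT * FROM transactions ORDER BY amount DESC LIMIT 2

Result:
id | account | kind     | amount  | fee  
---+---------+----------+---------+------
7  | ACC-103 | payment  | 4939.6  | 19.95
4  | ACC-103 | transfer | 4079.07 | 20.09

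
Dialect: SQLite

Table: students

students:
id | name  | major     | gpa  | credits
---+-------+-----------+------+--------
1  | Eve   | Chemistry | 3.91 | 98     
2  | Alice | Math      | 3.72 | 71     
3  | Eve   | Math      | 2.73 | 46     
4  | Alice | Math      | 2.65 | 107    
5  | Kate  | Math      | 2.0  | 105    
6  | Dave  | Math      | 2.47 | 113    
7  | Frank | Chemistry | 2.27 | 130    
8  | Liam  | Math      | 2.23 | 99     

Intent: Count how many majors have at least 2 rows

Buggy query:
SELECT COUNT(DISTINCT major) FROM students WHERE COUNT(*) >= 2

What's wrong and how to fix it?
Bug: COUNT(*) cannot appear in WHERE; the per-group count doesn't exist yet

Fix: Group first with HAVING COUNT(*) >= 2, then COUNT the resulting groups

Corrected query:
SELECT COUNT(*) FROM (SELECT major FROM students GROUP BY major HAVING COUNT(*) >= 2)

Result:
COUNT(*)
--------
2       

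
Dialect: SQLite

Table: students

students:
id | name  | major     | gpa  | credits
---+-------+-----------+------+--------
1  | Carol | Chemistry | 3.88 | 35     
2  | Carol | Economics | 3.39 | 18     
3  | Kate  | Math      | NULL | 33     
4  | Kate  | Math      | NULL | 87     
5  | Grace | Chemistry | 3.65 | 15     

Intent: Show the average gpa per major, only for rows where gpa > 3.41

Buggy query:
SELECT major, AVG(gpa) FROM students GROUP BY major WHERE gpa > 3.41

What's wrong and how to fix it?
Bug: WHERE cannot follow GROUP BY

Fix: Move the WHERE clause before GROUP BY

Corrected query:
SELECT major, AVG(gpa) FROM students WHERE gpa > 3.41 GROUP BY major

Result:
major     | AVG(gpa)
----------+---------
Chemistry | 3.765   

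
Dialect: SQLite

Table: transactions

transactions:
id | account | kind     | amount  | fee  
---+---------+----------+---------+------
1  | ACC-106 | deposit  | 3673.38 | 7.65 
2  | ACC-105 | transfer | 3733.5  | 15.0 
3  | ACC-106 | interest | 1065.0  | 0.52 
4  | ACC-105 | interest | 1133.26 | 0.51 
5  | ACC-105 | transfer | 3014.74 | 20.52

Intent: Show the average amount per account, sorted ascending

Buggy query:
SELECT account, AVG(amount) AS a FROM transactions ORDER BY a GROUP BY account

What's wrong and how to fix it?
Bug: ORDER BY appears before GROUP BY; SQL clause order requires GROUP BY first

Fix: Reorder: SELECT … FROM … GROUP BY … ORDER BY …

Corrected query:
SELECT account, AVG(amount) AS a FROM transactions GROUP BY account ORDER BY a

Result:
account | a          
--------+------------
ACC-106 | 2369.19    
ACC-105 | 2627.166667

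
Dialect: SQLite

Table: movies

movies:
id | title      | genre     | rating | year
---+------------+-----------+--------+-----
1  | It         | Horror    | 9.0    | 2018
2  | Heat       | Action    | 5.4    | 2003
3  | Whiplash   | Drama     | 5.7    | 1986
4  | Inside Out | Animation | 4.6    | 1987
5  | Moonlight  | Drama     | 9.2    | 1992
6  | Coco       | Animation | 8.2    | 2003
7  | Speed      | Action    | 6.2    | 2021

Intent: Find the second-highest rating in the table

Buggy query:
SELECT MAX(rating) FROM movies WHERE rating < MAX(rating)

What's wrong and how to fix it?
Bug: The inner MAX is an aggregate inside WHERE, which is not allowed

Fix: Compute the overall MAX in a subquery, then take MAX of rows below it

Corrected query:
SELECT MAX(rating) FROM movies WHERE rating < (SELECT MAX(rating) FROM movies)

Result:
MAX(rating)
-----------
9          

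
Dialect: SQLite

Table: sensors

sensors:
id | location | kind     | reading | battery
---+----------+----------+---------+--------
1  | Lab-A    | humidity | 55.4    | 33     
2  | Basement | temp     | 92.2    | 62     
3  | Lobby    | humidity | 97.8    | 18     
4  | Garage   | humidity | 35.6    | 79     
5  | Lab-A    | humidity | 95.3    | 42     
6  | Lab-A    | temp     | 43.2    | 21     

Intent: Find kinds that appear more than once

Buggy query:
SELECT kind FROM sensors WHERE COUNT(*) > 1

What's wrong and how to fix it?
Bug: WHERE can't reference COUNT(*); aggregates are computed after WHERE

Fix: Group first, then use HAVING for the count condition

Corrected query:
SELECT kind FROM sensors GROUP BY kind HAVING COUNT(*) > 1

Result:
kind    
--------
humidity
temp    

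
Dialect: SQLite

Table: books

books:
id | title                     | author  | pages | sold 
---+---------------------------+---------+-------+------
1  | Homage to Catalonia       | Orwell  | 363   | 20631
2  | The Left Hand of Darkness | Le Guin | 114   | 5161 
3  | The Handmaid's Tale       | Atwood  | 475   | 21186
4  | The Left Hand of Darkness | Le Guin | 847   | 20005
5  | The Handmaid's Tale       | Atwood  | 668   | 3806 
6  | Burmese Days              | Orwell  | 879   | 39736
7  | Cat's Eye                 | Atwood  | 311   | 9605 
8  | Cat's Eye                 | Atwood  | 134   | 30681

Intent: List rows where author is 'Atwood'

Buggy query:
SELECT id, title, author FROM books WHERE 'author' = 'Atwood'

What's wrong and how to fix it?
Bug: 'author' in single quotes is a string literal, not the column; the comparison is literal-vs-literal and never true

Fix: Reference the column as author without single quotes

Corrected query:
SELECT id, title, author FROM books WHERE author = 'Atwood'

Result:
id | title               | author
---+---------------------+-------
3  | The Handmaid's Tale | Atwood
5  | The Handmaid's Tale | Atwood
7  | Cat's Eye           | Atwood
8  | Cat's Eye           | Atwood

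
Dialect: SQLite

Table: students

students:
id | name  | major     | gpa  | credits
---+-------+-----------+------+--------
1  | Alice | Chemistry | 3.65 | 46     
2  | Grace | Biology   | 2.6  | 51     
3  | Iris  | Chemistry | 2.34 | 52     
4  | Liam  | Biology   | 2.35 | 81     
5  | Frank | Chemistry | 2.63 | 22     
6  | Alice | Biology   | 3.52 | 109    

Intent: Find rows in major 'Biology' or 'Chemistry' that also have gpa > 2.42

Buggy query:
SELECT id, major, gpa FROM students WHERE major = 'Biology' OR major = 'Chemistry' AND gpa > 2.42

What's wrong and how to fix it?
Bug: AND binds tighter than OR, so this parses as major = 'Biology' OR (major = 'Chemistry' AND gpa > 2.42)

Fix: Group the OR with parentheses (or use IN), then AND the threshold

Corrected query:
SELECT id, major, gpa FROM students WHERE (major = 'Biology' OR major = 'Chemistry') AND gpa > 2.42

Result:
id | major     | gpa 
---+-----------+-----
1  | Chemistry | 3.65
2  | Biology   | 2.6 
5  | Chemistry | 2.63
6  | Biology   | 3.52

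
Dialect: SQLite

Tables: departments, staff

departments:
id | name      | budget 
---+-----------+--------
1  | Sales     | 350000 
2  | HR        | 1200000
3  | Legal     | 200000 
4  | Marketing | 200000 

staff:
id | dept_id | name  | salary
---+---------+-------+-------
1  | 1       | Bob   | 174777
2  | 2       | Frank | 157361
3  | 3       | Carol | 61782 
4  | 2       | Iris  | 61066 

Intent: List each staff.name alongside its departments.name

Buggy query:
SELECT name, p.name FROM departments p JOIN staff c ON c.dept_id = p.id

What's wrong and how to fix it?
Bug: Both tables have a 'name' column; the unqualified reference is ambiguous

Fix: Prefix ambiguous columns with the table alias

Corrected query:
SELECT c.name, p.name FROM departments p JOIN staff c ON c.dept_id = p.id

Result:
name  | name 
------+------
Bob   | Sales
Frank | HR   
Carol | Legal
Iris  | HR   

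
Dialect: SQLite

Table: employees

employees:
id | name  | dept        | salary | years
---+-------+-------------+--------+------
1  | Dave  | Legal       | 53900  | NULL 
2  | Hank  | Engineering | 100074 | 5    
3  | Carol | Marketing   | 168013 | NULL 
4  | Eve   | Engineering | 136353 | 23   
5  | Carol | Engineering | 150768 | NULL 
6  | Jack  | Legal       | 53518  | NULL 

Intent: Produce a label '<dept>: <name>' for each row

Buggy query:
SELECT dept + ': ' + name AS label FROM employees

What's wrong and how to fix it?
Bug: '+' is numeric addition; on text columns SQLite converts them to 0 instead of concatenating

Fix: Use the || operator for string concatenation

Corrected query:
SELECT dept || ': ' || name AS label FROM employees

Result:
label             
------------------
Legal: Dave       
Engineering: Hank 
Marketing: Carol  
Engineering: Eve  
Engineering: Carol
Legal: Jack       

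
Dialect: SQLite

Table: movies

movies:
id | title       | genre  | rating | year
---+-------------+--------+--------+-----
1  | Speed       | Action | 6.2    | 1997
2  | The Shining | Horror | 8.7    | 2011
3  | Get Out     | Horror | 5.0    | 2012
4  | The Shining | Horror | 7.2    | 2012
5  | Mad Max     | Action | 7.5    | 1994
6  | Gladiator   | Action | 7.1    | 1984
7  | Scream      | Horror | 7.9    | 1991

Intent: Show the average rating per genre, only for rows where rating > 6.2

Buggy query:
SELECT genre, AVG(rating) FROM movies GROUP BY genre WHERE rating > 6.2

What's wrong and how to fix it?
Bug: Row-level WHERE must come before GROUP BY in the clause order

Fix: Place WHERE between FROM and GROUP BY

Corrected query:
SELECT genre, AVG(rating) FROM movies WHERE rating > 6.2 GROUP BY genre

Result:
genre  | AVG(rating)
-------+------------
Action | 7.3        
Horror | 7.933333   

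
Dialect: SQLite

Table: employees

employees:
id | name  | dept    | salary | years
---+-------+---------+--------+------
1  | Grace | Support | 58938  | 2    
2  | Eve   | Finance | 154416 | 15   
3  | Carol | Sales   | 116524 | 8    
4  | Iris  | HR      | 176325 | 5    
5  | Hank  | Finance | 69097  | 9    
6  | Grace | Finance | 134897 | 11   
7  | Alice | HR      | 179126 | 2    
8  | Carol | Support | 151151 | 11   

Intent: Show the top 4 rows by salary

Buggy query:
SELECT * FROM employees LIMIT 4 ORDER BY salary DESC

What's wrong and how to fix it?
Bug: LIMIT must come after ORDER BY

Fix: Sort with ORDER BY, then apply LIMIT

Corrected query:
SELECT * FROM employees ORDER BY salary DESC LIMIT 4

Result:
id | name  | dept    | salary | years
---+-------+---------+--------+------
7  | Alice | HR      | 179126 | 2    
4  | Iris  | HR      | 176325 | 5    
2  | Eve   | Finance | 154416 | 15   
8  | Carol | Support | 151151 | 11   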